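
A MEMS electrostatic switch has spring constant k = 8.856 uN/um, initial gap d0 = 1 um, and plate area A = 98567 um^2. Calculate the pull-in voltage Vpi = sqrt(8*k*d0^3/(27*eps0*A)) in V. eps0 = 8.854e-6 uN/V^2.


Step 1: Compute numerator: 8 * k * d0^3 = 8 * 8.856 * 1^3 = 70.848
Step 2: Compute denominator: 27 * eps0 * A = 27 * 8.854e-6 * 98567 = 23.56323
Step 3: Vpi = sqrt(70.848 / 23.56323)
Vpi = 1.73 V


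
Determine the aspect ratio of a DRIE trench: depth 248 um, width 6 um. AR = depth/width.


Step 1: AR = depth / width
Step 2: AR = 248 / 6
AR = 41.3


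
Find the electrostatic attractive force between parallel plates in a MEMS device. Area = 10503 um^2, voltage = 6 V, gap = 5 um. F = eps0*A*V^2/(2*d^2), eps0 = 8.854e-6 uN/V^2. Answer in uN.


Step 1: Identify parameters.
eps0 = 8.854e-6 uN/V^2, A = 10503 um^2, V = 6 V, d = 5 um
Step 2: Compute V^2 = 6^2 = 36
Step 3: Compute d^2 = 5^2 = 25
Step 4: F = 0.5 * 8.854e-6 * 10503 * 36 / 25
F = 0.067 uN


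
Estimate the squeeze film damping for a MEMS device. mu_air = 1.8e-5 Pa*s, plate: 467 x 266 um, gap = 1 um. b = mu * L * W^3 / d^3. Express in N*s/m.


Step 1: Convert to SI.
L = 467e-6 m, W = 266e-6 m, d = 1e-6 m
Step 2: W^3 = (266e-6)^3 = 1.88e-11 m^3
Step 3: d^3 = (1e-6)^3 = 1.00e-18 m^3
Step 4: b = 1.8e-5 * 467e-6 * 1.88e-11 / 1.00e-18
b = 1.58e-01 N*s/m


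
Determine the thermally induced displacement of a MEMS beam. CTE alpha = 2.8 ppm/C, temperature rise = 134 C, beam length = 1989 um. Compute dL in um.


Step 1: Convert CTE: alpha = 2.8 ppm/C = 2.8e-6 /C
Step 2: dL = 2.8e-6 * 134 * 1989
dL = 0.7463 um


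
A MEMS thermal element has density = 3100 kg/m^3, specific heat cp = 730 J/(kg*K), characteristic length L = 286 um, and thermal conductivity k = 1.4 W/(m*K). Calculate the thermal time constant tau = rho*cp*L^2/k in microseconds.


Step 1: Convert L to m: L = 286e-6 m
Step 2: L^2 = (286e-6)^2 = 8.1796e-08 m^2
Step 3: tau = 3100 * 730 * 8.1796e-08 / 1.4 = 1.3221739143e-01 s
Step 4: Convert to microseconds (multiply by 1e6).
tau = 132217.391 us


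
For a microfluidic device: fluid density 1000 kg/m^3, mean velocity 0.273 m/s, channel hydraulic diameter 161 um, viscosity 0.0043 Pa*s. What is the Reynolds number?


Step 1: Convert Dh to meters: Dh = 161e-6 m
Step 2: Re = rho * v * Dh / mu
Re = 1000 * 0.273 * 161e-6 / 0.0043
Re = 10.222


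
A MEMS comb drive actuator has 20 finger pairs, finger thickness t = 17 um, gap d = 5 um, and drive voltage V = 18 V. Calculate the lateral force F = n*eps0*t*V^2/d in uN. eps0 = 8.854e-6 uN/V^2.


Step 1: Parameters: n=20, eps0=8.854e-6 uN/V^2, t=17 um, V=18 V, d=5 um
Step 2: V^2 = 324
Step 3: F = 20 * 8.854e-6 * 17 * 324 / 5
F = 0.195 uN


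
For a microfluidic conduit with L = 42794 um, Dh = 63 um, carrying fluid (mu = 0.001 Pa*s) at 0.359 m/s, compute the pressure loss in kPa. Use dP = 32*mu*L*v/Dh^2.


Step 1: Convert to SI: L = 42794e-6 m, Dh = 63e-6 m
Step 2: dP = 32 * 0.001 * 42794e-6 * 0.359 / (63e-6)^2
Step 3: dP = 123864.32 Pa
Step 4: Convert to kPa: dP = 123.86 kPa


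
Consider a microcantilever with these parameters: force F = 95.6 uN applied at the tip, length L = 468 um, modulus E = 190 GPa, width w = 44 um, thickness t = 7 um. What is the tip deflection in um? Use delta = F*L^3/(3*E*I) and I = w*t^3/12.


Step 1: Calculate the second moment of area.
I = w * t^3 / 12 = 44 * 7^3 / 12 = 1257.6667 um^4
Step 2: Convert E to consistent units (1 GPa = 1000 uN/um^2).
E = 190 GPa = 190000 uN/um^2
Step 3: Calculate tip deflection.
delta = F * L^3 / (3 * E * I)
delta = 95.6 * 468^3 / (3 * 190000 * 1257.6667)
delta = 13.6696 um


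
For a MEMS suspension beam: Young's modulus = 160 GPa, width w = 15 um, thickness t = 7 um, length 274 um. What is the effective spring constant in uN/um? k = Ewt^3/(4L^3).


Step 1: Convert E to consistent units (1 GPa = 1000 uN/um^2).
E = 160 GPa = 160000 uN/um^2
Step 2: Compute t^3 = 7^3 = 343
Step 3: Compute L^3 = 274^3 = 20570824
Step 4: k = 160000 * 15 * 343 / (4 * 20570824)
k = 10.0045 uN/um


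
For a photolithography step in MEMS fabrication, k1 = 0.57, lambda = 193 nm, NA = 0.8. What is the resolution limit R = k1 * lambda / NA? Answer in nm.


Step 1: Identify values: k1 = 0.57, lambda = 193 nm, NA = 0.8
Step 2: R = k1 * lambda / NA
R = 0.57 * 193 / 0.8
R = 137.5 nm


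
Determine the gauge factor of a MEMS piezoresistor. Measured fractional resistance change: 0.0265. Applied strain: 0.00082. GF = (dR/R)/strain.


Step 1: Identify values.
dR/R = 0.0265, strain = 0.00082
Step 2: GF = (dR/R) / strain = 0.0265 / 0.00082
GF = 32.3


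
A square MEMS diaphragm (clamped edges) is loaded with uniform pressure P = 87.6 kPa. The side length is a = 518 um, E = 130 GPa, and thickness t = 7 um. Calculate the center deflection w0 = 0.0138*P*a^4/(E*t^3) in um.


Step 1: Convert pressure to compatible units (E is in GPa, so P in GPa).
P = 87.6 kPa = 87.6e-6 GPa
Step 2: Compute numerator: 0.0138 * P * a^4.
a^4 = 518^4 = 71997768976
numerator = 0.0138 * 87.6e-6 * 71997768976 = 8.703666e+04
Step 3: Compute denominator: E * t^3 = 130 * 7^3 = 44590
Step 4: w0 = numerator / denominator = 8.703666e+04 / 44590 = 1.9519 um


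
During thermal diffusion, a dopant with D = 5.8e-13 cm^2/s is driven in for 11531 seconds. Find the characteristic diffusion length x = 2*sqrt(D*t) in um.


Step 1: Compute D*t = 5.8e-13 * 11531 = 6.68798e-09 cm^2
Step 2: sqrt(D*t) = 8.17801e-05 cm
Step 3: x = 2 * 8.17801e-05 cm = 1.635602e-04 cm
Step 4: Convert to um (1 cm = 1e4 um): x = 1.636 um


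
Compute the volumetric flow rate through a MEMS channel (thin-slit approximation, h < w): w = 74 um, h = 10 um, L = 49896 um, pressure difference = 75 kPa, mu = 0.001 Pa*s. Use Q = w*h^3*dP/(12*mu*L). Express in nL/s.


Step 1: Convert all dimensions to SI (meters).
w = 74e-6 m, h = 10e-6 m, L = 49896e-6 m, dP = 75e3 Pa
Step 2: Q = w * h^3 * dP / (12 * mu * L)
Q = 74e-6 * (10e-6)^3 * 75e3 / (12 * 0.001 * 49896e-6) = 9.26928e-12 m^3/s
Step 3: Convert Q from m^3/s to nL/s (1 m^3 = 1e12 nL, so multiply by 1e12).
Q = 9.269 nL/s


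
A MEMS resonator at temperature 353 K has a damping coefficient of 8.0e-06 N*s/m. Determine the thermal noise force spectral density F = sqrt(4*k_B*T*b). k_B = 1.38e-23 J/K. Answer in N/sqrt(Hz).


Step 1: Compute 4 * k_B * T * b
= 4 * 1.38e-23 * 353 * 8.0e-06
= 1.5588e-25 N^2/Hz
Step 2: F_noise = sqrt(1.5588e-25)
F_noise = 3.95e-13 N/sqrt(Hz)


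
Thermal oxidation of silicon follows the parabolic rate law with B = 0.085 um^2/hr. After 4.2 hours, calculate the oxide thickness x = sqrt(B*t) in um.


Step 1: Compute B*t = 0.085 * 4.2 = 0.357
Step 2: x = sqrt(0.357)
x = 0.597 um


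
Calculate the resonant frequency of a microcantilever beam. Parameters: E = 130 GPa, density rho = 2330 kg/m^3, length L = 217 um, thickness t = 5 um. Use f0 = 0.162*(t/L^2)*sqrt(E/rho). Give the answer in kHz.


Step 1: Convert units to SI.
t_SI = 5e-6 m, L_SI = 217e-6 m
Step 2: Calculate sqrt(E/rho).
sqrt(130e9 / 2330) = 7469.54 m/s
Step 3: Compute f0.
f0 = 0.162 * 5e-6 / (217e-6)^2 * 7469.54 = 128487.1 Hz = 128.49 kHz


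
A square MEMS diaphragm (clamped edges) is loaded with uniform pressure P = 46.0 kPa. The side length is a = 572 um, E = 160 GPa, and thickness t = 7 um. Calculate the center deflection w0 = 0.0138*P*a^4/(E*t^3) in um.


Step 1: Convert pressure to compatible units (E is in GPa, so P in GPa).
P = 46.0 kPa = 46.0e-6 GPa
Step 2: Compute numerator: 0.0138 * P * a^4.
a^4 = 572^4 = 107049369856
numerator = 0.0138 * 46.0e-6 * 107049369856 = 6.795494e+04
Step 3: Compute denominator: E * t^3 = 160 * 7^3 = 54880
Step 4: w0 = numerator / denominator = 6.795494e+04 / 54880 = 1.2382 um


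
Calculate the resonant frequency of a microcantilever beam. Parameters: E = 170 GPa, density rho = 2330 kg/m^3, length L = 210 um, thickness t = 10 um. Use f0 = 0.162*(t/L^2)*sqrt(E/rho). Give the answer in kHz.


Step 1: Convert units to SI.
t_SI = 10e-6 m, L_SI = 210e-6 m
Step 2: Calculate sqrt(E/rho).
sqrt(170e9 / 2330) = 8541.74 m/s
Step 3: Compute f0.
f0 = 0.162 * 10e-6 / (210e-6)^2 * 8541.74 = 313778.2 Hz = 313.78 kHz


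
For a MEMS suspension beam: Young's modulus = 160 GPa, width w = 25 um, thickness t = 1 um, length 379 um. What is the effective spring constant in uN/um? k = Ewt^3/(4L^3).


Step 1: Convert E to consistent units (1 GPa = 1000 uN/um^2).
E = 160 GPa = 160000 uN/um^2
Step 2: Compute t^3 = 1^3 = 1
Step 3: Compute L^3 = 379^3 = 54439939
Step 4: k = 160000 * 25 * 1 / (4 * 54439939)
k = 0.0184 uN/um


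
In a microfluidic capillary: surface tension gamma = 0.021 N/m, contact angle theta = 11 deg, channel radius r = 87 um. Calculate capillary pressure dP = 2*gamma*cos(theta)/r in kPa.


Step 1: cos(11 deg) = 0.9816
Step 2: Convert r to m: r = 87e-6 m
Step 3: dP = 2 * 0.021 * 0.9816 / 87e-6 = 473.9 Pa
Step 4: Convert Pa to kPa (divide by 1000).
dP = 0.47 kPa


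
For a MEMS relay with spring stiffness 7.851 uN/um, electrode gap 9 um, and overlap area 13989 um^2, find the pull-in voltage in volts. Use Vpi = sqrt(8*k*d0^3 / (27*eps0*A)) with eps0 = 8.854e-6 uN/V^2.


Step 1: Compute numerator: 8 * k * d0^3 = 8 * 7.851 * 9^3 = 45787.032
Step 2: Compute denominator: 27 * eps0 * A = 27 * 8.854e-6 * 13989 = 3.344182
Step 3: Vpi = sqrt(45787.032 / 3.344182)
Vpi = 117.01 V


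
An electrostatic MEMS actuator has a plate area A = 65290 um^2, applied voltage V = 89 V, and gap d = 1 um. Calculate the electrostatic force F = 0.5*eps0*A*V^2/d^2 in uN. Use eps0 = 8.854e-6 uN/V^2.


Step 1: Identify parameters.
eps0 = 8.854e-6 uN/V^2, A = 65290 um^2, V = 89 V, d = 1 um
Step 2: Compute V^2 = 89^2 = 7921
Step 3: Compute d^2 = 1^2 = 1
Step 4: F = 0.5 * 8.854e-6 * 65290 * 7921 / 1
F = 2289.477 uN


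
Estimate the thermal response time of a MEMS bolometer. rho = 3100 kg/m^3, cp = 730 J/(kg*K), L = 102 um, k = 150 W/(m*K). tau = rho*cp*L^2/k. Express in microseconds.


Step 1: Convert L to m: L = 102e-6 m
Step 2: L^2 = (102e-6)^2 = 1.0404e-08 m^2
Step 3: tau = 3100 * 730 * 1.0404e-08 / 150 = 1.5696168e-04 s
Step 4: Convert to microseconds (multiply by 1e6).
tau = 156.962 us


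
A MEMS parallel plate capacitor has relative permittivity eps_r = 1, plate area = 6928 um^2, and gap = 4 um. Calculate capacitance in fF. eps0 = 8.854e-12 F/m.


Step 1: Convert area to m^2: A = 6928e-12 m^2
Step 2: Convert gap to m: d = 4e-6 m
Step 3: C = eps0 * eps_r * A / d
C = 8.854e-12 * 1 * 6928e-12 / 4e-6
Step 4: Convert to fF (multiply by 1e15).
C = 15.34 fF


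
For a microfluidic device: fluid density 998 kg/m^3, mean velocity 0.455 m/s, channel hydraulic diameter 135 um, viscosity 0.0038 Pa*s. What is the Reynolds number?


Step 1: Convert Dh to meters: Dh = 135e-6 m
Step 2: Re = rho * v * Dh / mu
Re = 998 * 0.455 * 135e-6 / 0.0038
Re = 16.132


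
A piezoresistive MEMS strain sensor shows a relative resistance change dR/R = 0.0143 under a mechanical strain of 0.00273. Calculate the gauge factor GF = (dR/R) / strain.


Step 1: Identify values.
dR/R = 0.0143, strain = 0.00273
Step 2: GF = (dR/R) / strain = 0.0143 / 0.00273
GF = 5.2


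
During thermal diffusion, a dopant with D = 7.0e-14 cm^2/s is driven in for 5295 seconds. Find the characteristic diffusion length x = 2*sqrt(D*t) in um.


Step 1: Compute D*t = 7.0e-14 * 5295 = 3.7065e-10 cm^2
Step 2: sqrt(D*t) = 1.9252e-05 cm
Step 3: x = 2 * 1.9252e-05 cm = 3.8504e-05 cm
Step 4: Convert to um (1 cm = 1e4 um): x = 0.385 um


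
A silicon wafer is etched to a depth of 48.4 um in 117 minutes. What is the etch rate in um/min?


Step 1: Etch rate = depth / time
Step 2: rate = 48.4 / 117
rate = 0.414 um/min


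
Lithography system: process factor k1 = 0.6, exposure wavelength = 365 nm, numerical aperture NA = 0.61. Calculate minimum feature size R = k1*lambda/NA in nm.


Step 1: Identify values: k1 = 0.6, lambda = 365 nm, NA = 0.61
Step 2: R = k1 * lambda / NA
R = 0.6 * 365 / 0.61
R = 359.0 nm


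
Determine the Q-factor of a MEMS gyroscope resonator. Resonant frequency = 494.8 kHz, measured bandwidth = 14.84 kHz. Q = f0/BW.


Step 1: Q = f0 / bandwidth
Step 2: Q = 494.8 / 14.84
Q = 33.3


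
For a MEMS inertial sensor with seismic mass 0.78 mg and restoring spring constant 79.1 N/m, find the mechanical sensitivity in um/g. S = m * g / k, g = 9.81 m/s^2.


Step 1: Convert mass: m = 0.78 mg = 7.80e-07 kg
Step 2: S = m * g / k = 7.80e-07 * 9.81 / 79.1
Step 3: S = 9.67e-08 m/g
Step 4: Convert to um/g: S = 0.097 um/g


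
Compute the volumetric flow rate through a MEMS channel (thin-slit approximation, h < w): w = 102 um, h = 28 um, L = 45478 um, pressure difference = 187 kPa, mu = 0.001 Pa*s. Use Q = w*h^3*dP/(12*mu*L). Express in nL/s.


Step 1: Convert all dimensions to SI (meters).
w = 102e-6 m, h = 28e-6 m, L = 45478e-6 m, dP = 187e3 Pa
Step 2: Q = w * h^3 * dP / (12 * mu * L)
Q = 102e-6 * (28e-6)^3 * 187e3 / (12 * 0.001 * 45478e-6) = 7.6724359e-10 m^3/s
Step 3: Convert Q from m^3/s to nL/s (1 m^3 = 1e12 nL, so multiply by 1e12).
Q = 767.244 nL/s


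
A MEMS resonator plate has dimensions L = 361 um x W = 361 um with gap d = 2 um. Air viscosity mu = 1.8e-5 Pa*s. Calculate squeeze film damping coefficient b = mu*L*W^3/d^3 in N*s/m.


Step 1: Convert to SI.
L = 361e-6 m, W = 361e-6 m, d = 2e-6 m
Step 2: W^3 = (361e-6)^3 = 4.70e-11 m^3
Step 3: d^3 = (2e-6)^3 = 8.00e-18 m^3
Step 4: b = 1.8e-5 * 361e-6 * 4.70e-11 / 8.00e-18
b = 3.82e-02 N*s/m


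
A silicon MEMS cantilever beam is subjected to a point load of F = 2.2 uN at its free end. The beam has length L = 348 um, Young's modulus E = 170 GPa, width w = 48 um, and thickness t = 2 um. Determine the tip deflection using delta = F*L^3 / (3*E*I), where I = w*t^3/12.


Step 1: Calculate the second moment of area.
I = w * t^3 / 12 = 48 * 2^3 / 12 = 32.0 um^4
Step 2: Convert E to consistent units (1 GPa = 1000 uN/um^2).
E = 170 GPa = 170000 uN/um^2
Step 3: Calculate tip deflection.
delta = F * L^3 / (3 * E * I)
delta = 2.2 * 348^3 / (3 * 170000 * 32.0)
delta = 5.6812 um


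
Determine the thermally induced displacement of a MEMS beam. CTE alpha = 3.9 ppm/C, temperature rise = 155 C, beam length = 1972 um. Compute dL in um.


Step 1: Convert CTE: alpha = 3.9 ppm/C = 3.9e-6 /C
Step 2: dL = 3.9e-6 * 155 * 1972
dL = 1.1921 um


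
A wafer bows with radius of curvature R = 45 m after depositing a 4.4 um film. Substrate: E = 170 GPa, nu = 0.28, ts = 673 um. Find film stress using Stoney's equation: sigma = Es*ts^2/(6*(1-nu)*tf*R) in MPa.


Step 1: Compute numerator: Es * ts^2 = 170 * 673^2 = 76997930 (GPa*um^2)
Step 2: Compute denominator (R in um): 6*(1-nu)*tf*R = 6*0.72*4.4*45e6 = 855360000.0 (um^2)
Step 3: sigma (GPa) = 76997930 / 855360000.0 = 9.0018e-02 GPa
Step 4: Convert to MPa (x1000): sigma = 90.0 MPa


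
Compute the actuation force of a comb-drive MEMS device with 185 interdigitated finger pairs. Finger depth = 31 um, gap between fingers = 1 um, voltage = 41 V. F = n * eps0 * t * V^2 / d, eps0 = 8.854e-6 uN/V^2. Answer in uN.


Step 1: Parameters: n=185, eps0=8.854e-6 uN/V^2, t=31 um, V=41 V, d=1 um
Step 2: V^2 = 1681
Step 3: F = 185 * 8.854e-6 * 31 * 1681 / 1
F = 85.357 uN


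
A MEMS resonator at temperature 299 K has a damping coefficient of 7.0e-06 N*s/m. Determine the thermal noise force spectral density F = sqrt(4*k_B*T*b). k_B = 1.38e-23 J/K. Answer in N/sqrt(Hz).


Step 1: Compute 4 * k_B * T * b
= 4 * 1.38e-23 * 299 * 7.0e-06
= 1.1553e-25 N^2/Hz
Step 2: F_noise = sqrt(1.1553e-25)
F_noise = 3.40e-13 N/sqrt(Hz)


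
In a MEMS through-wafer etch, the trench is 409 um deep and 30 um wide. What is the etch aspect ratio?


Step 1: AR = depth / width
Step 2: AR = 409 / 30
AR = 13.6


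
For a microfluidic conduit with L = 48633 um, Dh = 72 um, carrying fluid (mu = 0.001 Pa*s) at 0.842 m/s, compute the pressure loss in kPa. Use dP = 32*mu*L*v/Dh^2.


Step 1: Convert to SI: L = 48633e-6 m, Dh = 72e-6 m
Step 2: dP = 32 * 0.001 * 48633e-6 * 0.842 / (72e-6)^2
Step 3: dP = 252771.52 Pa
Step 4: Convert to kPa: dP = 252.77 kPa


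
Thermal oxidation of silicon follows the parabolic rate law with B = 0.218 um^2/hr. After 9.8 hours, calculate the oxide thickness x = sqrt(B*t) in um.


Step 1: Compute B*t = 0.218 * 9.8 = 2.1364
Step 2: x = sqrt(2.1364)
x = 1.462 um


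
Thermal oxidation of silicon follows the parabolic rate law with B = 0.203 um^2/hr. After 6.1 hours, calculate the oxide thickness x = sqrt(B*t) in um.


Step 1: Compute B*t = 0.203 * 6.1 = 1.2383
Step 2: x = sqrt(1.2383)
x = 1.113 um


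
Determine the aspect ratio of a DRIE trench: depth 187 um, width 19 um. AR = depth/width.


Step 1: AR = depth / width
Step 2: AR = 187 / 19
AR = 9.8


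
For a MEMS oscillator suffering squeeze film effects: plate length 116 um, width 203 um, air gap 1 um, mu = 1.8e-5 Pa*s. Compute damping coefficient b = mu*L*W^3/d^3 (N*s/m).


Step 1: Convert to SI.
L = 116e-6 m, W = 203e-6 m, d = 1e-6 m
Step 2: W^3 = (203e-6)^3 = 8.37e-12 m^3
Step 3: d^3 = (1e-6)^3 = 1.00e-18 m^3
Step 4: b = 1.8e-5 * 116e-6 * 8.37e-12 / 1.00e-18
b = 1.75e-02 N*s/m


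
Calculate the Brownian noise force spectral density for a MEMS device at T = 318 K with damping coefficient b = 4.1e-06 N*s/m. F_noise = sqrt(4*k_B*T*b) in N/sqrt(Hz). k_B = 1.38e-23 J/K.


Step 1: Compute 4 * k_B * T * b
= 4 * 1.38e-23 * 318 * 4.1e-06
= 7.1970e-26 N^2/Hz
Step 2: F_noise = sqrt(7.1970e-26)
F_noise = 2.68e-13 N/sqrt(Hz)


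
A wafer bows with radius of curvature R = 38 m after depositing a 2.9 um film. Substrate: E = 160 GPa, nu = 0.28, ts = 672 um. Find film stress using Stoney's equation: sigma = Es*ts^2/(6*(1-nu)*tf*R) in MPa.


Step 1: Compute numerator: Es * ts^2 = 160 * 672^2 = 72253440 (GPa*um^2)
Step 2: Compute denominator (R in um): 6*(1-nu)*tf*R = 6*0.72*2.9*38e6 = 476064000.0 (um^2)
Step 3: sigma (GPa) = 72253440 / 476064000.0 = 1.51773e-01 GPa
Step 4: Convert to MPa (x1000): sigma = 151.8 MPa


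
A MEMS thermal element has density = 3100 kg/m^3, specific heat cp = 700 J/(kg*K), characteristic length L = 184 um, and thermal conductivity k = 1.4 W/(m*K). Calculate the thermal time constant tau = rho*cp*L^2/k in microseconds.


Step 1: Convert L to m: L = 184e-6 m
Step 2: L^2 = (184e-6)^2 = 3.3856e-08 m^2
Step 3: tau = 3100 * 700 * 3.3856e-08 / 1.4 = 5.24768e-02 s
Step 4: Convert to microseconds (multiply by 1e6).
tau = 52476.8 us


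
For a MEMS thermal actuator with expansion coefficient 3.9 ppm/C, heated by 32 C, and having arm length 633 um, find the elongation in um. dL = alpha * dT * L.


Step 1: Convert CTE: alpha = 3.9 ppm/C = 3.9e-6 /C
Step 2: dL = 3.9e-6 * 32 * 633
dL = 0.079 um


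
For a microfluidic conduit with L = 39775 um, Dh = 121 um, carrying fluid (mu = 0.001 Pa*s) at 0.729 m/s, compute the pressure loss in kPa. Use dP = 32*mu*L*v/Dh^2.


Step 1: Convert to SI: L = 39775e-6 m, Dh = 121e-6 m
Step 2: dP = 32 * 0.001 * 39775e-6 * 0.729 / (121e-6)^2
Step 3: dP = 63374.85 Pa
Step 4: Convert to kPa: dP = 63.37 kPa


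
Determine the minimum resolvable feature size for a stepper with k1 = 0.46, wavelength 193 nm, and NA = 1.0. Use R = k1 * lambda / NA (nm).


Step 1: Identify values: k1 = 0.46, lambda = 193 nm, NA = 1.0
Step 2: R = k1 * lambda / NA
R = 0.46 * 193 / 1.0
R = 88.8 nm


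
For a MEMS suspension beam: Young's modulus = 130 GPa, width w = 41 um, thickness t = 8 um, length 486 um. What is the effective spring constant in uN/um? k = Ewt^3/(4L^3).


Step 1: Convert E to consistent units (1 GPa = 1000 uN/um^2).
E = 130 GPa = 130000 uN/um^2
Step 2: Compute t^3 = 8^3 = 512
Step 3: Compute L^3 = 486^3 = 114791256
Step 4: k = 130000 * 41 * 512 / (4 * 114791256)
k = 5.9433 uN/um


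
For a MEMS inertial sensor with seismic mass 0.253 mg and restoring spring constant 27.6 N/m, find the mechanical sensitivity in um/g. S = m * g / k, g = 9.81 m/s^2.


Step 1: Convert mass: m = 0.253 mg = 2.53e-07 kg
Step 2: S = m * g / k = 2.53e-07 * 9.81 / 27.6
Step 3: S = 8.99e-08 m/g
Step 4: Convert to um/g: S = 0.09 um/g


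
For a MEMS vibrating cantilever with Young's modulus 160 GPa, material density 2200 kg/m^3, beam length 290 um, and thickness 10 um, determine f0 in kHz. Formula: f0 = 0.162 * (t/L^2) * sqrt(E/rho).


Step 1: Convert units to SI.
t_SI = 10e-6 m, L_SI = 290e-6 m
Step 2: Calculate sqrt(E/rho).
sqrt(160e9 / 2200) = 8528.03 m/s
Step 3: Compute f0.
f0 = 0.162 * 10e-6 / (290e-6)^2 * 8528.03 = 164273.6 Hz = 164.27 kHz


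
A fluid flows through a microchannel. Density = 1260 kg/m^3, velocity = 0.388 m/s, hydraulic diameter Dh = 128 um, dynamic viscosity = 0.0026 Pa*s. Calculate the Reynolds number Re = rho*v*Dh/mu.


Step 1: Convert Dh to meters: Dh = 128e-6 m
Step 2: Re = rho * v * Dh / mu
Re = 1260 * 0.388 * 128e-6 / 0.0026
Re = 24.068


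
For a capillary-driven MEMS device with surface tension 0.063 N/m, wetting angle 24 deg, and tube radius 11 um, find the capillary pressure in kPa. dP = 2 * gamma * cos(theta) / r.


Step 1: cos(24 deg) = 0.9135
Step 2: Convert r to m: r = 11e-6 m
Step 3: dP = 2 * 0.063 * 0.9135 / 11e-6 = 10463.7 Pa
Step 4: Convert Pa to kPa (divide by 1000).
dP = 10.46 kPa


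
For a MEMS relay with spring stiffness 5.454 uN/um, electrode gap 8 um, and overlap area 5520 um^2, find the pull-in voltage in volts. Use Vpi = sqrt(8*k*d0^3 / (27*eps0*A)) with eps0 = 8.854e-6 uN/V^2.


Step 1: Compute numerator: 8 * k * d0^3 = 8 * 5.454 * 8^3 = 22339.584
Step 2: Compute denominator: 27 * eps0 * A = 27 * 8.854e-6 * 5520 = 1.3196
Step 3: Vpi = sqrt(22339.584 / 1.3196)
Vpi = 130.11 V


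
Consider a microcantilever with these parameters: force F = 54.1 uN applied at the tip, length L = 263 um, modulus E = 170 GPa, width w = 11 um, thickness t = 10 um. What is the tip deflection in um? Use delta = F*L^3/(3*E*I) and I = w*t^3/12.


Step 1: Calculate the second moment of area.
I = w * t^3 / 12 = 11 * 10^3 / 12 = 916.6667 um^4
Step 2: Convert E to consistent units (1 GPa = 1000 uN/um^2).
E = 170 GPa = 170000 uN/um^2
Step 3: Calculate tip deflection.
delta = F * L^3 / (3 * E * I)
delta = 54.1 * 263^3 / (3 * 170000 * 916.6667)
delta = 2.1051 um


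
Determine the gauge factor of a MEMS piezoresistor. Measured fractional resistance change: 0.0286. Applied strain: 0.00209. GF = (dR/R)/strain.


Step 1: Identify values.
dR/R = 0.0286, strain = 0.00209
Step 2: GF = (dR/R) / strain = 0.0286 / 0.00209
GF = 13.7


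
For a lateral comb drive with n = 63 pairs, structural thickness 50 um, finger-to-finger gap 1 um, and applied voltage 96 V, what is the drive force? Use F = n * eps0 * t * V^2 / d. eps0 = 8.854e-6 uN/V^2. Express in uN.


Step 1: Parameters: n=63, eps0=8.854e-6 uN/V^2, t=50 um, V=96 V, d=1 um
Step 2: V^2 = 9216
Step 3: F = 63 * 8.854e-6 * 50 * 9216 / 1
F = 257.035 uN


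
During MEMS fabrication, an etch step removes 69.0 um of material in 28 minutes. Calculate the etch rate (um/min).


Step 1: Etch rate = depth / time
Step 2: rate = 69.0 / 28
rate = 2.464 um/min


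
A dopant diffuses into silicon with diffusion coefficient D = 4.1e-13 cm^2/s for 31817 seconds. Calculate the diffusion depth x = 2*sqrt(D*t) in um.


Step 1: Compute D*t = 4.1e-13 * 31817 = 1.304497e-08 cm^2
Step 2: sqrt(D*t) = 1.14215e-04 cm
Step 3: x = 2 * 1.14215e-04 cm = 2.2843e-04 cm
Step 4: Convert to um (1 cm = 1e4 um): x = 2.284 um


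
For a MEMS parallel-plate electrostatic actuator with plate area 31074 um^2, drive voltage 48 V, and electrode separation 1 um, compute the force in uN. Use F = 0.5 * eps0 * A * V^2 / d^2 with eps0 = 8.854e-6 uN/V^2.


Step 1: Identify parameters.
eps0 = 8.854e-6 uN/V^2, A = 31074 um^2, V = 48 V, d = 1 um
Step 2: Compute V^2 = 48^2 = 2304
Step 3: Compute d^2 = 1^2 = 1
Step 4: F = 0.5 * 8.854e-6 * 31074 * 2304 / 1
F = 316.949 uN


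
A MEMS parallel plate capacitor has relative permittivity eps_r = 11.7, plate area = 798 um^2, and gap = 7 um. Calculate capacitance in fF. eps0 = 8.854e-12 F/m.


Step 1: Convert area to m^2: A = 798e-12 m^2
Step 2: Convert gap to m: d = 7e-6 m
Step 3: C = eps0 * eps_r * A / d
C = 8.854e-12 * 11.7 * 798e-12 / 7e-6
Step 4: Convert to fF (multiply by 1e15).
C = 11.81 fF


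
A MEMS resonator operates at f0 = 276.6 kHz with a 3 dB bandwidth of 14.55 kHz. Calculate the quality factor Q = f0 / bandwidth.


Step 1: Q = f0 / bandwidth
Step 2: Q = 276.6 / 14.55
Q = 19.0


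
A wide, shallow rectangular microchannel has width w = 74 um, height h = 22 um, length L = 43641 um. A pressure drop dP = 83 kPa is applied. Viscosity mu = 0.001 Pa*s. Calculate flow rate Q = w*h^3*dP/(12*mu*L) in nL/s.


Step 1: Convert all dimensions to SI (meters).
w = 74e-6 m, h = 22e-6 m, L = 43641e-6 m, dP = 83e3 Pa
Step 2: Q = w * h^3 * dP / (12 * mu * L)
Q = 74e-6 * (22e-6)^3 * 83e3 / (12 * 0.001 * 43641e-6) = 1.248826e-10 m^3/s
Step 3: Convert Q from m^3/s to nL/s (1 m^3 = 1e12 nL, so multiply by 1e12).
Q = 124.883 nL/s


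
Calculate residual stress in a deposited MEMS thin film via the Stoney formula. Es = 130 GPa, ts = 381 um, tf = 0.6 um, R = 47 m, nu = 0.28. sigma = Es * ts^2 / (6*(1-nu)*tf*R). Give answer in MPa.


Step 1: Compute numerator: Es * ts^2 = 130 * 381^2 = 18870930 (GPa*um^2)
Step 2: Compute denominator (R in um): 6*(1-nu)*tf*R = 6*0.72*0.6*47e6 = 121824000.0 (um^2)
Step 3: sigma (GPa) = 18870930 / 121824000.0 = 1.54903e-01 GPa
Step 4: Convert to MPa (x1000): sigma = 154.9 MPa


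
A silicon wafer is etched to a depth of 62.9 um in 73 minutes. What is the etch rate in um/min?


Step 1: Etch rate = depth / time
Step 2: rate = 62.9 / 73
rate = 0.862 um/min


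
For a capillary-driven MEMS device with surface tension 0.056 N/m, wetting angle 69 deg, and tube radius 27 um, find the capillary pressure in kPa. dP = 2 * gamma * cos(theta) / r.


Step 1: cos(69 deg) = 0.3584
Step 2: Convert r to m: r = 27e-6 m
Step 3: dP = 2 * 0.056 * 0.3584 / 27e-6 = 1486.7 Pa
Step 4: Convert Pa to kPa (divide by 1000).
dP = 1.49 kPa


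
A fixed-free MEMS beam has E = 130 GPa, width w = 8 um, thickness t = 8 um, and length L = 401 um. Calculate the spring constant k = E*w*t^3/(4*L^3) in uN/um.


Step 1: Convert E to consistent units (1 GPa = 1000 uN/um^2).
E = 130 GPa = 130000 uN/um^2
Step 2: Compute t^3 = 8^3 = 512
Step 3: Compute L^3 = 401^3 = 64481201
Step 4: k = 130000 * 8 * 512 / (4 * 64481201)
k = 2.0645 uN/um


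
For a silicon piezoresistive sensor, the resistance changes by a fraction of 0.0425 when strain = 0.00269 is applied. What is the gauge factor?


Step 1: Identify values.
dR/R = 0.0425, strain = 0.00269
Step 2: GF = (dR/R) / strain = 0.0425 / 0.00269
GF = 15.8


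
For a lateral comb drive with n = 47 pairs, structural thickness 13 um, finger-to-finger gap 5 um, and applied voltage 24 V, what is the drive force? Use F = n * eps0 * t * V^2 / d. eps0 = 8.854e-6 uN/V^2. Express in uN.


Step 1: Parameters: n=47, eps0=8.854e-6 uN/V^2, t=13 um, V=24 V, d=5 um
Step 2: V^2 = 576
Step 3: F = 47 * 8.854e-6 * 13 * 576 / 5
F = 0.623 uN


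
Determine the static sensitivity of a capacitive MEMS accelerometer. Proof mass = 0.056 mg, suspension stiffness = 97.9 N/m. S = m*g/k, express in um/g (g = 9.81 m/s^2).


Step 1: Convert mass: m = 0.056 mg = 5.60e-08 kg
Step 2: S = m * g / k = 5.60e-08 * 9.81 / 97.9
Step 3: S = 5.61e-09 m/g
Step 4: Convert to um/g: S = 0.006 um/g


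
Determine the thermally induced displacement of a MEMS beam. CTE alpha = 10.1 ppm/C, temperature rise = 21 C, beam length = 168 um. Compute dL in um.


Step 1: Convert CTE: alpha = 10.1 ppm/C = 10.1e-6 /C
Step 2: dL = 10.1e-6 * 21 * 168
dL = 0.0356 um


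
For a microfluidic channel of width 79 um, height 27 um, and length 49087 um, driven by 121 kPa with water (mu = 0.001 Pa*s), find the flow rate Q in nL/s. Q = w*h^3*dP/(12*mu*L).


Step 1: Convert all dimensions to SI (meters).
w = 79e-6 m, h = 27e-6 m, L = 49087e-6 m, dP = 121e3 Pa
Step 2: Q = w * h^3 * dP / (12 * mu * L)
Q = 79e-6 * (27e-6)^3 * 121e3 / (12 * 0.001 * 49087e-6) = 3.1941552e-10 m^3/s
Step 3: Convert Q from m^3/s to nL/s (1 m^3 = 1e12 nL, so multiply by 1e12).
Q = 319.416 nL/s


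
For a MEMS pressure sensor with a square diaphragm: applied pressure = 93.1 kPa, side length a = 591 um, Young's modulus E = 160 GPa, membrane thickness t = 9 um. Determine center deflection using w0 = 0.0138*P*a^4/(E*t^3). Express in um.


Step 1: Convert pressure to compatible units (E is in GPa, so P in GPa).
P = 93.1 kPa = 93.1e-6 GPa
Step 2: Compute numerator: 0.0138 * P * a^4.
a^4 = 591^4 = 121997216961
numerator = 0.0138 * 93.1e-6 * 121997216961 = 1.567396e+05
Step 3: Compute denominator: E * t^3 = 160 * 9^3 = 116640
Step 4: w0 = numerator / denominator = 1.567396e+05 / 116640 = 1.3438 um


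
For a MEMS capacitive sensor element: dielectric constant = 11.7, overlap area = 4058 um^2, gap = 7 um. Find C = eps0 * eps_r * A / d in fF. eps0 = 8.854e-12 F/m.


Step 1: Convert area to m^2: A = 4058e-12 m^2
Step 2: Convert gap to m: d = 7e-6 m
Step 3: C = eps0 * eps_r * A / d
C = 8.854e-12 * 11.7 * 4058e-12 / 7e-6
Step 4: Convert to fF (multiply by 1e15).
C = 60.05 fF


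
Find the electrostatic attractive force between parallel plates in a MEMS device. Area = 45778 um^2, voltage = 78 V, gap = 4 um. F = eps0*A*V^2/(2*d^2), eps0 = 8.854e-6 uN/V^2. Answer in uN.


Step 1: Identify parameters.
eps0 = 8.854e-6 uN/V^2, A = 45778 um^2, V = 78 V, d = 4 um
Step 2: Compute V^2 = 78^2 = 6084
Step 3: Compute d^2 = 4^2 = 16
Step 4: F = 0.5 * 8.854e-6 * 45778 * 6084 / 16
F = 77.061 uN


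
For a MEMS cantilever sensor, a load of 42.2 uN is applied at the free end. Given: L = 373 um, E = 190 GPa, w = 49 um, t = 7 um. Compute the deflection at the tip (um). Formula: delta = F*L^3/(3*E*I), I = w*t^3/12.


Step 1: Calculate the second moment of area.
I = w * t^3 / 12 = 49 * 7^3 / 12 = 1400.5833 um^4
Step 2: Convert E to consistent units (1 GPa = 1000 uN/um^2).
E = 190 GPa = 190000 uN/um^2
Step 3: Calculate tip deflection.
delta = F * L^3 / (3 * E * I)
delta = 42.2 * 373^3 / (3 * 190000 * 1400.5833)
delta = 2.7432 um


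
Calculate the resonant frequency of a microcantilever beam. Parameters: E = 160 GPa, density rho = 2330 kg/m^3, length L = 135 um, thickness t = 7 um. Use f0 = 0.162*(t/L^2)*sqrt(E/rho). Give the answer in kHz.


Step 1: Convert units to SI.
t_SI = 7e-6 m, L_SI = 135e-6 m
Step 2: Calculate sqrt(E/rho).
sqrt(160e9 / 2330) = 8286.71 m/s
Step 3: Compute f0.
f0 = 0.162 * 7e-6 / (135e-6)^2 * 8286.71 = 515617.5 Hz = 515.62 kHz


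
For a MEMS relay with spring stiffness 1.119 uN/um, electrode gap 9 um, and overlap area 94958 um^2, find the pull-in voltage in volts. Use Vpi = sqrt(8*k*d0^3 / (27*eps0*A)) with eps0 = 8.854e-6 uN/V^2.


Step 1: Compute numerator: 8 * k * d0^3 = 8 * 1.119 * 9^3 = 6526.008
Step 2: Compute denominator: 27 * eps0 * A = 27 * 8.854e-6 * 94958 = 22.70047
Step 3: Vpi = sqrt(6526.008 / 22.70047)
Vpi = 16.96 V


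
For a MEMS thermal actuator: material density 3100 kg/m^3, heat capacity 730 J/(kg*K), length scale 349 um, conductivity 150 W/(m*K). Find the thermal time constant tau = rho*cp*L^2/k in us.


Step 1: Convert L to m: L = 349e-6 m
Step 2: L^2 = (349e-6)^2 = 1.21801e-07 m^2
Step 3: tau = 3100 * 730 * 1.21801e-07 / 150 = 1.83757109e-03 s
Step 4: Convert to microseconds (multiply by 1e6).
tau = 1837.571 us


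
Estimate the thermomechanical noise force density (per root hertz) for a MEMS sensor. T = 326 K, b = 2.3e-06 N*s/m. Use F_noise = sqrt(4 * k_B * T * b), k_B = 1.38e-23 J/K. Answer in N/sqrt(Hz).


Step 1: Compute 4 * k_B * T * b
= 4 * 1.38e-23 * 326 * 2.3e-06
= 4.1389e-26 N^2/Hz
Step 2: F_noise = sqrt(4.1389e-26)
F_noise = 2.03e-13 N/sqrt(Hz)


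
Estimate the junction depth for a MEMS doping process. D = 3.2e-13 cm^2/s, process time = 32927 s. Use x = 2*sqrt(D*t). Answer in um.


Step 1: Compute D*t = 3.2e-13 * 32927 = 1.053664e-08 cm^2
Step 2: sqrt(D*t) = 1.02648e-04 cm
Step 3: x = 2 * 1.02648e-04 cm = 2.05296e-04 cm
Step 4: Convert to um (1 cm = 1e4 um): x = 2.053 um


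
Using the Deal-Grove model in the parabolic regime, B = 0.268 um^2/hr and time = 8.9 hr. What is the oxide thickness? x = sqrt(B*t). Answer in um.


Step 1: Compute B*t = 0.268 * 8.9 = 2.3852
Step 2: x = sqrt(2.3852)
x = 1.544 um


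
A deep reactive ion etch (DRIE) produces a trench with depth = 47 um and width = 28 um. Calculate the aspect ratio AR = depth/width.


Step 1: AR = depth / width
Step 2: AR = 47 / 28
AR = 1.7


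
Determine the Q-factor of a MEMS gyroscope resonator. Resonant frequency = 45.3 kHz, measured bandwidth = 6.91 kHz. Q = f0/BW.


Step 1: Q = f0 / bandwidth
Step 2: Q = 45.3 / 6.91
Q = 6.6


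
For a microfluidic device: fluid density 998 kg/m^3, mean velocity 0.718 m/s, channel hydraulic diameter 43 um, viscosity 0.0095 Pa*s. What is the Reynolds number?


Step 1: Convert Dh to meters: Dh = 43e-6 m
Step 2: Re = rho * v * Dh / mu
Re = 998 * 0.718 * 43e-6 / 0.0095
Re = 3.243


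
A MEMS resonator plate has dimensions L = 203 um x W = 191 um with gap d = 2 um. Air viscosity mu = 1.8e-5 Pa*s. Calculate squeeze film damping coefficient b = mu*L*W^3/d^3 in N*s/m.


Step 1: Convert to SI.
L = 203e-6 m, W = 191e-6 m, d = 2e-6 m
Step 2: W^3 = (191e-6)^3 = 6.97e-12 m^3
Step 3: d^3 = (2e-6)^3 = 8.00e-18 m^3
Step 4: b = 1.8e-5 * 203e-6 * 6.97e-12 / 8.00e-18
b = 3.18e-03 N*s/m


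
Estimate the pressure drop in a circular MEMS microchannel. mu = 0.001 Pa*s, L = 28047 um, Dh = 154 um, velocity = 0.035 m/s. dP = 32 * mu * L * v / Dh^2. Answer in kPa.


Step 1: Convert to SI: L = 28047e-6 m, Dh = 154e-6 m
Step 2: dP = 32 * 0.001 * 28047e-6 * 0.035 / (154e-6)^2
Step 3: dP = 1324.53 Pa
Step 4: Convert to kPa: dP = 1.32 kPa


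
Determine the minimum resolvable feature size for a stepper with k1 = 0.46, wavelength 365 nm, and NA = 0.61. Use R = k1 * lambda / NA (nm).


Step 1: Identify values: k1 = 0.46, lambda = 365 nm, NA = 0.61
Step 2: R = k1 * lambda / NA
R = 0.46 * 365 / 0.61
R = 275.2 nm


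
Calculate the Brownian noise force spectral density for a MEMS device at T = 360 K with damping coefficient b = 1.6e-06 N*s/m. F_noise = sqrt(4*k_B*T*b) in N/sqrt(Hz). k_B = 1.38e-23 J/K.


Step 1: Compute 4 * k_B * T * b
= 4 * 1.38e-23 * 360 * 1.6e-06
= 3.1795e-26 N^2/Hz
Step 2: F_noise = sqrt(3.1795e-26)
F_noise = 1.78e-13 N/sqrt(Hz)


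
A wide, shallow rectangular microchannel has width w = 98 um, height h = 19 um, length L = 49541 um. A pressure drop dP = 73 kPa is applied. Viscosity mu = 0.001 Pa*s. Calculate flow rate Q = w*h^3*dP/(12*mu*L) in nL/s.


Step 1: Convert all dimensions to SI (meters).
w = 98e-6 m, h = 19e-6 m, L = 49541e-6 m, dP = 73e3 Pa
Step 2: Q = w * h^3 * dP / (12 * mu * L)
Q = 98e-6 * (19e-6)^3 * 73e3 / (12 * 0.001 * 49541e-6) = 8.25399e-11 m^3/s
Step 3: Convert Q from m^3/s to nL/s (1 m^3 = 1e12 nL, so multiply by 1e12).
Q = 82.54 nL/s


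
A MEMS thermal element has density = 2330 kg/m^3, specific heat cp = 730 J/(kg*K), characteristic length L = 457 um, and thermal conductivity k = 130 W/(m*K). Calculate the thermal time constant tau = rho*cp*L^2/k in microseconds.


Step 1: Convert L to m: L = 457e-6 m
Step 2: L^2 = (457e-6)^2 = 2.08849e-07 m^2
Step 3: tau = 2330 * 730 * 2.08849e-07 / 130 = 2.73254819e-03 s
Step 4: Convert to microseconds (multiply by 1e6).
tau = 2732.548 us


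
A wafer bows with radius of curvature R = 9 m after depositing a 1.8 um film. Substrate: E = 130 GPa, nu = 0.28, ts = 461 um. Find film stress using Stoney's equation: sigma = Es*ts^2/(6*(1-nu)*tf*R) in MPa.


Step 1: Compute numerator: Es * ts^2 = 130 * 461^2 = 27627730 (GPa*um^2)
Step 2: Compute denominator (R in um): 6*(1-nu)*tf*R = 6*0.72*1.8*9e6 = 69984000.0 (um^2)
Step 3: sigma (GPa) = 27627730 / 69984000.0 = 3.94772e-01 GPa
Step 4: Convert to MPa (x1000): sigma = 394.8 MPa


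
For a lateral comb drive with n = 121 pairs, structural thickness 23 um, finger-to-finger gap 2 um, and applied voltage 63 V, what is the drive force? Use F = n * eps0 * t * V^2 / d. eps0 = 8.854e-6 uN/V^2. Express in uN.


Step 1: Parameters: n=121, eps0=8.854e-6 uN/V^2, t=23 um, V=63 V, d=2 um
Step 2: V^2 = 3969
Step 3: F = 121 * 8.854e-6 * 23 * 3969 / 2
F = 48.899 uN


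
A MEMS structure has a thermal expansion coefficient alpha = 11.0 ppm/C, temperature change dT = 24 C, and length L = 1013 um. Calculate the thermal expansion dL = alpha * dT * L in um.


Step 1: Convert CTE: alpha = 11.0 ppm/C = 11.0e-6 /C
Step 2: dL = 11.0e-6 * 24 * 1013
dL = 0.2674 um


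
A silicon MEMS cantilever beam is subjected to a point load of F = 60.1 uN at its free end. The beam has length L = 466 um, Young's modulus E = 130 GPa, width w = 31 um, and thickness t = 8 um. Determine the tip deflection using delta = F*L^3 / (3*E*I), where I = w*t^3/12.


Step 1: Calculate the second moment of area.
I = w * t^3 / 12 = 31 * 8^3 / 12 = 1322.6667 um^4
Step 2: Convert E to consistent units (1 GPa = 1000 uN/um^2).
E = 130 GPa = 130000 uN/um^2
Step 3: Calculate tip deflection.
delta = F * L^3 / (3 * E * I)
delta = 60.1 * 466^3 / (3 * 130000 * 1322.6667)
delta = 11.7901 um


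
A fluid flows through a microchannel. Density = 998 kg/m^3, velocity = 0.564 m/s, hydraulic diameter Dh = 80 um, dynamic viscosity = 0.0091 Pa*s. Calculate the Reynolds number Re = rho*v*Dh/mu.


Step 1: Convert Dh to meters: Dh = 80e-6 m
Step 2: Re = rho * v * Dh / mu
Re = 998 * 0.564 * 80e-6 / 0.0091
Re = 4.948


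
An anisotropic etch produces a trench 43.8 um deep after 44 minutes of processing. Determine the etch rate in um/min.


Step 1: Etch rate = depth / time
Step 2: rate = 43.8 / 44
rate = 0.995 um/min


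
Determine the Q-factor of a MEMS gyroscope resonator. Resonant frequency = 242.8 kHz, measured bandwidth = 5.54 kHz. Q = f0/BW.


Step 1: Q = f0 / bandwidth
Step 2: Q = 242.8 / 5.54
Q = 43.8


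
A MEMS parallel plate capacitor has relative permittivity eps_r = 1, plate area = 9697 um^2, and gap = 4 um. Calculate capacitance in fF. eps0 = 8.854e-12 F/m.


Step 1: Convert area to m^2: A = 9697e-12 m^2
Step 2: Convert gap to m: d = 4e-6 m
Step 3: C = eps0 * eps_r * A / d
C = 8.854e-12 * 1 * 9697e-12 / 4e-6
Step 4: Convert to fF (multiply by 1e15).
C = 21.46 fF


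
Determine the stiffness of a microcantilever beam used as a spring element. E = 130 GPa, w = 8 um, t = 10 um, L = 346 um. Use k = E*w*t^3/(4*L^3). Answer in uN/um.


Step 1: Convert E to consistent units (1 GPa = 1000 uN/um^2).
E = 130 GPa = 130000 uN/um^2
Step 2: Compute t^3 = 10^3 = 1000
Step 3: Compute L^3 = 346^3 = 41421736
Step 4: k = 130000 * 8 * 1000 / (4 * 41421736)
k = 6.2769 uN/um


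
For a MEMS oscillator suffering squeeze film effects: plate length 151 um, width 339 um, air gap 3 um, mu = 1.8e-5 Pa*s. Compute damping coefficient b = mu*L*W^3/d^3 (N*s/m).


Step 1: Convert to SI.
L = 151e-6 m, W = 339e-6 m, d = 3e-6 m
Step 2: W^3 = (339e-6)^3 = 3.90e-11 m^3
Step 3: d^3 = (3e-6)^3 = 2.70e-17 m^3
Step 4: b = 1.8e-5 * 151e-6 * 3.90e-11 / 2.70e-17
b = 3.92e-03 N*s/m


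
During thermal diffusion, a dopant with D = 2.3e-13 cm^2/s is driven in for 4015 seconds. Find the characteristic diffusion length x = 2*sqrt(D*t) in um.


Step 1: Compute D*t = 2.3e-13 * 4015 = 9.2345e-10 cm^2
Step 2: sqrt(D*t) = 3.0388e-05 cm
Step 3: x = 2 * 3.0388e-05 cm = 6.0776e-05 cm
Step 4: Convert to um (1 cm = 1e4 um): x = 0.608 um


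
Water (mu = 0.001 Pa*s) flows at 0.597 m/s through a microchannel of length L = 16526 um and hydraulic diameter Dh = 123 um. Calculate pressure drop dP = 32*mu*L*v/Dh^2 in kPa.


Step 1: Convert to SI: L = 16526e-6 m, Dh = 123e-6 m
Step 2: dP = 32 * 0.001 * 16526e-6 * 0.597 / (123e-6)^2
Step 3: dP = 20868.05 Pa
Step 4: Convert to kPa: dP = 20.87 kPa


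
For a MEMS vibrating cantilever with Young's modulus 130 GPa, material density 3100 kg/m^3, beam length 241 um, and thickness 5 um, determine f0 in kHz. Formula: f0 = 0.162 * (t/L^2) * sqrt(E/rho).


Step 1: Convert units to SI.
t_SI = 5e-6 m, L_SI = 241e-6 m
Step 2: Calculate sqrt(E/rho).
sqrt(130e9 / 3100) = 6475.76 m/s
Step 3: Compute f0.
f0 = 0.162 * 5e-6 / (241e-6)^2 * 6475.76 = 90311.2 Hz = 90.31 kHz
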